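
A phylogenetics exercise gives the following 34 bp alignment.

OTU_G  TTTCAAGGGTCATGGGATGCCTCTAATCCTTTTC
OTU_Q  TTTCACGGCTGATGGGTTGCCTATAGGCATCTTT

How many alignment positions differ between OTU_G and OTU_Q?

10

Mismatches occur at site 6 (A↔C), site 9 (G↔C), site 11 (C↔G), site 17 (A↔T), site 23 (C↔A), site 26 (A↔G), site 27 (T↔G), site 29 (C↔A), site 31 (T↔C), site 34 (C↔T).
That gives 10 mismatches out of 34 aligned sites, so the Hamming distance is 10.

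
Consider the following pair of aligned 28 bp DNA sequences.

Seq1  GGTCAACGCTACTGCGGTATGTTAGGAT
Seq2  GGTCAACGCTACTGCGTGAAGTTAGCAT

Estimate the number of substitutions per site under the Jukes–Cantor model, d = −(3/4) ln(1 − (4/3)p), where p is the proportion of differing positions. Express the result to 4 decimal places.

0.1585

Mismatches occur at site 17 (G↔T), site 18 (T↔G), site 20 (T↔A), site 26 (G↔C).
p = 4/28 = 0.142857.
d = −0.75 · ln(1 − (4/3)·0.142857) = −0.75 · ln(0.809524) = −0.75 · (-0.211309) = 0.1585.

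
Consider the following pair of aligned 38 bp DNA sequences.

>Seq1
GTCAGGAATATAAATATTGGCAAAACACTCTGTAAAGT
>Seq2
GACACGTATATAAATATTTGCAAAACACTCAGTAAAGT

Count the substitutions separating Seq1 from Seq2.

Differing sites — 2:T/A; 5:G/C; 7:A/T; 19:G/T; 31:T/A.
That gives 5 mismatches out of 38 aligned sites, so the Hamming distance is 5.

5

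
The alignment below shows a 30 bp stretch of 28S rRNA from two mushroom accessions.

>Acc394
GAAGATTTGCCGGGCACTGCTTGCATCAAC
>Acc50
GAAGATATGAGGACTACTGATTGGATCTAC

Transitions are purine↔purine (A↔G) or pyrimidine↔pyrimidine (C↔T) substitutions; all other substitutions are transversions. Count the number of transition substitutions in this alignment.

2

Differing sites — 7:T/A (Tv); 10:C/A (Tv); 11:C/G (Tv); 13:G/A (Ti); 14:G/C (Tv); 15:C/T (Ti); 20:C/A (Tv); 24:C/G (Tv); 28:A/T (Tv).
Of the 9 differences, 2 transitions and 7 transversions, so the answer is 2.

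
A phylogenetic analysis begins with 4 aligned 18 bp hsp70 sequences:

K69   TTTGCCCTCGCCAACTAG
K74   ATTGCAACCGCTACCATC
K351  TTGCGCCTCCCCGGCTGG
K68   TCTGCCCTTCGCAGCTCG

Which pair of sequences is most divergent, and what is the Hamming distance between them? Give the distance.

14

Pairwise Hamming distances:
  K69 vs K74: 9
  K69 vs K351: 7
  K69 vs K68: 6
  K74 vs K351: 14
  K74 vs K68: 13
  K351 vs K68: 8
The largest is 14, between K74 and K351.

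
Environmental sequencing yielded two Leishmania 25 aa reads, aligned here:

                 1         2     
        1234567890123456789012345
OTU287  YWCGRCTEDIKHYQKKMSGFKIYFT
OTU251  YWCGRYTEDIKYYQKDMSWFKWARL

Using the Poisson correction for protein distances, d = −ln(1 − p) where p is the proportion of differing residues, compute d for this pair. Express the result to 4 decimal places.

The sequences differ at positions 6 (C/Y), 12 (H/Y), 16 (K/D), 19 (G/W), 22 (I/W), 23 (Y/A), 24 (F/R), 25 (T/L).
p = 8/25 = 0.320000.
d = −ln(1 − 0.320000) = −ln(0.680000) = 0.3857.

0.3857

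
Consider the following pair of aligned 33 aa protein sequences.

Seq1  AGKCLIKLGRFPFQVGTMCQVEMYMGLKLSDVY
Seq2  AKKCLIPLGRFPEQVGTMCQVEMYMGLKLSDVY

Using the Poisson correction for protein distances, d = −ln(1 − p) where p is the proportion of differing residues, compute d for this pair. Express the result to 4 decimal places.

0.0953

Mismatches occur at site 2 (G/K), site 7 (K/P), site 13 (F/E).
p = 3/33 = 0.090909.
d = −ln(1 − 0.090909) = −ln(0.909091) = 0.0953.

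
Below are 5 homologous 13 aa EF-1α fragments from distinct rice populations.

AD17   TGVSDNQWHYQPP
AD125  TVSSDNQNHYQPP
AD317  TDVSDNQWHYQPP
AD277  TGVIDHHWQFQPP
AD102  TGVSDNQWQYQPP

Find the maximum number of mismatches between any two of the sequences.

Pairwise Hamming distances:
  AD17 vs AD125: 3
  AD17 vs AD317: 1
  AD17 vs AD277: 5
  AD17 vs AD102: 1
  AD125 vs AD317: 3
  AD125 vs AD277: 8
  AD125 vs AD102: 4
  AD317 vs AD277: 6
  AD317 vs AD102: 2
  AD277 vs AD102: 4
The largest is 8, between AD125 and AD277.

8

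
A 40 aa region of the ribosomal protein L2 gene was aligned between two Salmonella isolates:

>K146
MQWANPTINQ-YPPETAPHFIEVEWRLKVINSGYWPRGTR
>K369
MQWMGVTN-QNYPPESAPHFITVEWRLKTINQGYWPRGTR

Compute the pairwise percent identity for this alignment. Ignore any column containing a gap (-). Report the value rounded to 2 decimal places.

78.95%

Excluding the 2 gap columns leaves 38 comparable sites.
Mismatches occur at site 4 (A→M), site 5 (N→G), site 6 (P→V), site 8 (I→N), site 16 (T→S), site 22 (E→T), site 29 (V→T), site 32 (S→Q).
30 of the 38 comparable sites match, so the percent identity is 30/38 × 100 = 78.95%.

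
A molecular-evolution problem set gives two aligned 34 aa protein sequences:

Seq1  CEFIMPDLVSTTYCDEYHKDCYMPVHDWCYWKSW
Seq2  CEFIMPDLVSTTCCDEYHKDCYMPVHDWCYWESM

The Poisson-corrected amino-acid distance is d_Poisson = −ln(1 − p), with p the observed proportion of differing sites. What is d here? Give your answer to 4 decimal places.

Mismatches occur at site 13 (Y↔C), site 32 (K↔E), site 34 (W↔M).
p = 3/34 = 0.088235.
d = −ln(1 − 0.088235) = −ln(0.911765) = 0.0924.

0.0924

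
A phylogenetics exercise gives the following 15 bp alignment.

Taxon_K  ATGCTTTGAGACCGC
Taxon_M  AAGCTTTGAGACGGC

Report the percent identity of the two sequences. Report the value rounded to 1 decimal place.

Differing sites — 2:T/A; 13:C/G.
13 of the 15 sites match, so the percent identity is 13/15 × 100 = 86.7%.

86.7%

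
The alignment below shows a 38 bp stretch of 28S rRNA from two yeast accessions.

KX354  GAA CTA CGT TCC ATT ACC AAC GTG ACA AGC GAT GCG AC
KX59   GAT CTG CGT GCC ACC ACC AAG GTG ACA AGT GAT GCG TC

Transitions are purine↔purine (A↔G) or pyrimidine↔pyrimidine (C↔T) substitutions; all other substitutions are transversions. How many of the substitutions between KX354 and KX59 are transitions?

The sequences differ at positions 3 (A/T, transversion), 6 (A/G, transition), 10 (T/G, transversion), 14 (T/C, transition), 15 (T/C, transition), 21 (C/G, transversion), 30 (C/T, transition), 37 (A/T, transversion).
Of the 8 differences, 4 transitions and 4 transversions, so the answer is 4.

4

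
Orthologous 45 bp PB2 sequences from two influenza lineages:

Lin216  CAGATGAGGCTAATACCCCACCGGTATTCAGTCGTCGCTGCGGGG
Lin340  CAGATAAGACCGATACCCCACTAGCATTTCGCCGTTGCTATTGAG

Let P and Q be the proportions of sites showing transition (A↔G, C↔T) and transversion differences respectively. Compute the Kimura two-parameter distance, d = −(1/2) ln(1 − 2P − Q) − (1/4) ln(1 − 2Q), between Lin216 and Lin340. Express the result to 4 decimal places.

0.5100

The sequences differ at positions 6 (G/A, transition), 9 (G/A, transition), 11 (T/C, transition), 12 (A/G, transition), 22 (C/T, transition), 23 (G/A, transition), 25 (T/C, transition), 29 (C/T, transition), 30 (A/C, transversion), 32 (T/C, transition), 36 (C/T, transition), 40 (G/A, transition), 41 (C/T, transition), 42 (G/T, transversion), 44 (G/A, transition).
Of the 15 differences, 13 transitions and 2 transversions over 45 sites: P = 13/45 = 0.288889, Q = 2/45 = 0.044444.
d = −0.5·ln(0.377778) − 0.25·ln(0.911112) = −0.5·(-0.973449) − 0.25·(-0.093089) = 0.5100.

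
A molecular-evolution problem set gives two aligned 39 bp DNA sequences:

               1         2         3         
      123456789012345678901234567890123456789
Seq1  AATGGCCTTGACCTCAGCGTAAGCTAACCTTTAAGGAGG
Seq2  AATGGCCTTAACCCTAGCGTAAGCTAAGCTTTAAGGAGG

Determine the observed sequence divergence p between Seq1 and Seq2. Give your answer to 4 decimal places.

0.1026

The sequences differ at positions 10 (G/A), 14 (T/C), 15 (C/T), 28 (C/G).
There are 4 differences over 39 sites, so p = 4/39 = 0.1026.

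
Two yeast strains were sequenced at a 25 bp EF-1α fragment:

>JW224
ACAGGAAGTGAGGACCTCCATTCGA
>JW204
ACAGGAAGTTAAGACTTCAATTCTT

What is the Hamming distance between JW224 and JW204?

Mismatches occur at site 10 (G/T), site 12 (G/A), site 16 (C/T), site 19 (C/A), site 24 (G/T), site 25 (A/T).
That gives 6 mismatches out of 25 aligned sites, so the Hamming distance is 6.

6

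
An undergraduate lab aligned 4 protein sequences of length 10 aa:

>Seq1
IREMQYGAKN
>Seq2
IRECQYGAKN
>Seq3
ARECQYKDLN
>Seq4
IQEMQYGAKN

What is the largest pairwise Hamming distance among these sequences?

Pairwise Hamming distances:
  Seq1 vs Seq2: 1
  Seq1 vs Seq3: 5
  Seq1 vs Seq4: 1
  Seq2 vs Seq3: 4
  Seq2 vs Seq4: 2
  Seq3 vs Seq4: 6
The largest is 6, between Seq3 and Seq4.

6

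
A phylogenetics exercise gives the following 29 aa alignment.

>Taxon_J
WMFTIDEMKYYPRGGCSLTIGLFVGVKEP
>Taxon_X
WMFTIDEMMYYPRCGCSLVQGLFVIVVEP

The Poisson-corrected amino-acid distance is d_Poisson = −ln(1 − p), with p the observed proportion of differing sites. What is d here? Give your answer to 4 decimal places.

0.2318

The sequences differ at positions 9 (K/M), 14 (G/C), 19 (T/V), 20 (I/Q), 25 (G/I), 27 (K/V).
p = 6/29 = 0.206897.
d = −ln(1 − 0.206897) = −ln(0.793103) = 0.2318.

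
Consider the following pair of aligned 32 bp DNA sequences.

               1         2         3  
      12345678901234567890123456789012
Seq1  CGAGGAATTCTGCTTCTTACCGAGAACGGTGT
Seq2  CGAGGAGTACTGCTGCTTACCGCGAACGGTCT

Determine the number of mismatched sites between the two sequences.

Differing sites — 7:A/G; 9:T/A; 15:T/G; 23:A/C; 31:G/C.
That gives 5 mismatches out of 32 aligned sites, so the Hamming distance is 5.

5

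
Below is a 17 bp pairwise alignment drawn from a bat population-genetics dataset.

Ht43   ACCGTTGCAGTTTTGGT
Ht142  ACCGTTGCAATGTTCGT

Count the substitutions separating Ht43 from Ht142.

3

Differing sites — 10:G/A; 12:T/G; 15:G/C.
That gives 3 mismatches out of 17 aligned sites, so the Hamming distance is 3.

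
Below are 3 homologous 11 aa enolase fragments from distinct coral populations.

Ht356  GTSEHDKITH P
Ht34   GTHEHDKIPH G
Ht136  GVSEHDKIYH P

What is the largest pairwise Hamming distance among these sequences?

4

Pairwise Hamming distances:
  Ht356 vs Ht34: 3
  Ht356 vs Ht136: 2
  Ht34 vs Ht136: 4
The largest is 4, between Ht34 and Ht136.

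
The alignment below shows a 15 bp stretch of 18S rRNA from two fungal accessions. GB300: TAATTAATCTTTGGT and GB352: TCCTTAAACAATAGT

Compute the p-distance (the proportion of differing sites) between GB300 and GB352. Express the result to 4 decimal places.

0.4000

Mismatches occur at site 2 (A↔C), site 3 (A↔C), site 8 (T↔A), site 10 (T↔A), site 11 (T↔A), site 13 (G↔A).
There are 6 differences over 15 sites, so p = 6/15 = 0.4000.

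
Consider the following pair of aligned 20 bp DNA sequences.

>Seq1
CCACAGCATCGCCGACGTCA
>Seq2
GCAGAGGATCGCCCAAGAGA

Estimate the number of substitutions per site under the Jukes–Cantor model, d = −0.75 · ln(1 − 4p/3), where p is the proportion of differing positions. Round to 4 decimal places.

Differing sites — 1:C/G; 4:C/G; 7:C/G; 14:G/C; 16:C/A; 18:T/A; 19:C/G.
p = 7/20 = 0.350000.
d = −0.75 · ln(1 − (4/3)·0.350000) = −0.75 · ln(0.533333) = −0.75 · (-0.628609) = 0.4715.

0.4715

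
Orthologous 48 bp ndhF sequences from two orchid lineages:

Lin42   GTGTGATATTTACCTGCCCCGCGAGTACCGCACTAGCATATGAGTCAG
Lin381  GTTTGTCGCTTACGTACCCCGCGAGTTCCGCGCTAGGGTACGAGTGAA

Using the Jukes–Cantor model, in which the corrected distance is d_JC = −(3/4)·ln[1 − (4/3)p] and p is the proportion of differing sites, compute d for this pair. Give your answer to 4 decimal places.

Differing sites — 3:G/T; 6:A/T; 7:T/C; 8:A/G; 9:T/C; 14:C/G; 16:G/A; 27:A/T; 32:A/G; 37:C/G; 38:A/G; 41:T/C; 46:C/G; 48:G/A.
p = 14/48 = 0.291667.
d = −0.75 · ln(1 − (4/3)·0.291667) = −0.75 · ln(0.611111) = −0.75 · (-0.492477) = 0.3694.

0.3694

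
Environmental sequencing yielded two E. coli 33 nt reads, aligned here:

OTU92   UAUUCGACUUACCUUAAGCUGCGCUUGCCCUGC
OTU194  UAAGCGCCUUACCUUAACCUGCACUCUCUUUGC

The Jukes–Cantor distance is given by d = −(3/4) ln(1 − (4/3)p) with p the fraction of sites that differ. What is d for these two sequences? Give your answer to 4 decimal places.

The sequences differ at positions 3 (U/A), 4 (U/G), 7 (A/C), 18 (G/C), 23 (G/A), 26 (U/C), 27 (G/U), 29 (C/U), 30 (C/U).
p = 9/33 = 0.272727.
d = −0.75 · ln(1 − (4/3)·0.272727) = −0.75 · ln(0.636364) = −0.75 · (-0.451985) = 0.3390.

0.3390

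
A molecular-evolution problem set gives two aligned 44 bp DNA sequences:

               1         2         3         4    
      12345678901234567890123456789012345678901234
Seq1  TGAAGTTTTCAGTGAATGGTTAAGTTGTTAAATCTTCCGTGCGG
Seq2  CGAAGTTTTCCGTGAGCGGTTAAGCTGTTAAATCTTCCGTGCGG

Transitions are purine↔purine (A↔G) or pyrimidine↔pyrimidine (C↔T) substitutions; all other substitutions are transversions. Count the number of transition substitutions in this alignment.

The sequences differ at positions 1 (T/C, transition), 11 (A/C, transversion), 16 (A/G, transition), 17 (T/C, transition), 25 (T/C, transition).
Of the 5 differences, 4 transitions and 1 transversion, so the answer is 4.

4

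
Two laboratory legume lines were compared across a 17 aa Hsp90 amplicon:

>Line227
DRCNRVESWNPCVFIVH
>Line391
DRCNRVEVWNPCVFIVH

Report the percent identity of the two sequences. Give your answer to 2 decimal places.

Differing sites — 8:S/V.
16 of the 17 sites match, so the percent identity is 16/17 × 100 = 94.12%.

94.12%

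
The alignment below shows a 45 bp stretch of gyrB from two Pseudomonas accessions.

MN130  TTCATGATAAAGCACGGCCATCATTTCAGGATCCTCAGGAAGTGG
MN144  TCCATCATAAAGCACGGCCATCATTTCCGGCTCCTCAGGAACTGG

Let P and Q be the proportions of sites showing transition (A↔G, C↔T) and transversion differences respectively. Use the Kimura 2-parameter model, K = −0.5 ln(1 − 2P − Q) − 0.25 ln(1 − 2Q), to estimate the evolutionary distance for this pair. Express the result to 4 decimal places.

0.1205

Mismatches occur at site 2 (T↔C, transition), site 6 (G↔C, transversion), site 28 (A↔C, transversion), site 31 (A↔C, transversion), site 42 (G↔C, transversion).
Of the 5 differences, 1 transition and 4 transversions over 45 sites: P = 1/45 = 0.022222, Q = 4/45 = 0.088889.
d = −0.5·ln(0.866667) − 0.25·ln(0.822222) = −0.5·(-0.143100) − 0.25·(-0.195745) = 0.1205.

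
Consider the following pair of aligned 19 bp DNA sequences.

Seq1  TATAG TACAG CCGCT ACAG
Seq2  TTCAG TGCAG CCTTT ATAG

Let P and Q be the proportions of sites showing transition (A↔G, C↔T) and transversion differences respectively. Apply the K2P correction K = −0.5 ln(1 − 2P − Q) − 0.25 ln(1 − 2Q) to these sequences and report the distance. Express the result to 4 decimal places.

0.4327

Mismatches occur at site 2 (A/T, transversion), site 3 (T/C, transition), site 7 (A/G, transition), site 13 (G/T, transversion), site 14 (C/T, transition), site 17 (C/T, transition).
Of the 6 differences, 4 transitions and 2 transversions over 19 sites: P = 4/19 = 0.210526, Q = 2/19 = 0.105263.
d = −0.5·ln(0.473685) − 0.25·ln(0.789474) = −0.5·(-0.747213) − 0.25·(-0.236388) = 0.4327.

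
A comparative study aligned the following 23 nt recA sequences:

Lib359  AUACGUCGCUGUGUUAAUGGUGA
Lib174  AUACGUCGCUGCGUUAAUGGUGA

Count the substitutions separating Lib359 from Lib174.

Differing sites — 12:U/C.
That gives 1 mismatch out of 23 aligned sites, so the Hamming distance is 1.

1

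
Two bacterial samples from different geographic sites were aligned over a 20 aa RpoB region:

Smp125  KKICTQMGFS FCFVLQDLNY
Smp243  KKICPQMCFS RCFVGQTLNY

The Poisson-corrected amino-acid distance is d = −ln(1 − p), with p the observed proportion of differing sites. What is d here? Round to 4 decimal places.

Differing sites — 5:T/P; 8:G/C; 11:F/R; 15:L/G; 17:D/T.
p = 5/20 = 0.250000.
d = −ln(1 − 0.250000) = −ln(0.750000) = 0.2877.

0.2877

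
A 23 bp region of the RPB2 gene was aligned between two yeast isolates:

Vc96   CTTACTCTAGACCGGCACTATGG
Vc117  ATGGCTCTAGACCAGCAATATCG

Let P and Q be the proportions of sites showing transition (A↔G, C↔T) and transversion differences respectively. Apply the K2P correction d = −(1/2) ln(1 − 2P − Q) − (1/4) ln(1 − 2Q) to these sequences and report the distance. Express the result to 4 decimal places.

Mismatches occur at site 1 (C/A, transversion), site 3 (T/G, transversion), site 4 (A/G, transition), site 14 (G/A, transition), site 18 (C/A, transversion), site 22 (G/C, transversion).
Of the 6 differences, 2 transitions and 4 transversions over 23 sites: P = 2/23 = 0.086957, Q = 4/23 = 0.173913.
d = −0.5·ln(0.652173) − 0.25·ln(0.652174) = −0.5·(-0.427445) − 0.25·(-0.427444) = 0.3206.

0.3206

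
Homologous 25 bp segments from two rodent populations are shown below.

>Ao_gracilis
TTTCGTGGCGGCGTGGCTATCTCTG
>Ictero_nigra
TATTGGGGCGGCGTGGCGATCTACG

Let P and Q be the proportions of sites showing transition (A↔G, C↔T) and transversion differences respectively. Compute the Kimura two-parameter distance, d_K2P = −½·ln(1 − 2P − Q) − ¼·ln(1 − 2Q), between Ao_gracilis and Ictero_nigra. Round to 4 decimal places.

The sequences differ at positions 2 (T/A, transversion), 4 (C/T, transition), 6 (T/G, transversion), 18 (T/G, transversion), 23 (C/A, transversion), 24 (T/C, transition).
Of the 6 differences, 2 transitions and 4 transversions over 25 sites: P = 2/25 = 0.080000, Q = 4/25 = 0.160000.
d = −0.5·ln(0.680000) − 0.25·ln(0.680000) = −0.5·(-0.385662) − 0.25·(-0.385662) = 0.2892.

0.2892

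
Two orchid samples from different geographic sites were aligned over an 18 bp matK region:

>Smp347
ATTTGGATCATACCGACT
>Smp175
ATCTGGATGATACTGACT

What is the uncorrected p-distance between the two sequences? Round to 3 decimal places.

0.167

Differing sites — 3:T/C; 9:C/G; 14:C/T.
There are 3 differences over 18 sites, so p = 3/18 = 0.167.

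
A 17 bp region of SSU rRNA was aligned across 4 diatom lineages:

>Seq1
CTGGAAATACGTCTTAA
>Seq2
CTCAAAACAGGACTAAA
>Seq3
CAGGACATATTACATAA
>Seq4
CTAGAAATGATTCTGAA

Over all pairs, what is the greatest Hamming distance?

9

Pairwise Hamming distances:
  Seq1 vs Seq2: 6
  Seq1 vs Seq3: 6
  Seq1 vs Seq4: 5
  Seq2 vs Seq3: 9
  Seq2 vs Seq4: 8
  Seq3 vs Seq4: 8
The largest is 9, between Seq2 and Seq3.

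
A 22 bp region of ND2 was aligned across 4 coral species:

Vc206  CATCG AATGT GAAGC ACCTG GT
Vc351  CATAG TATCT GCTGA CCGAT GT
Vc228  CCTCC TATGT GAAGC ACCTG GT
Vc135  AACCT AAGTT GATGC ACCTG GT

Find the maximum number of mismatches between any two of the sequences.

Pairwise Hamming distances:
  Vc206 vs Vc351: 10
  Vc206 vs Vc228: 3
  Vc206 vs Vc135: 6
  Vc351 vs Vc228: 11
  Vc351 vs Vc135: 13
  Vc228 vs Vc135: 8
The largest is 13, between Vc351 and Vc135.

13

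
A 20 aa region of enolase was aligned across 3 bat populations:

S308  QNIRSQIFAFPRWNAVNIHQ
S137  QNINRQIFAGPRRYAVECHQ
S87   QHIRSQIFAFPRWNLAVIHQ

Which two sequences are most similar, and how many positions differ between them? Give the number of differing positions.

Pairwise Hamming distances:
  S308 vs S137: 7
  S308 vs S87: 4
  S137 vs S87: 10
The smallest is 4, between S308 and S87.

4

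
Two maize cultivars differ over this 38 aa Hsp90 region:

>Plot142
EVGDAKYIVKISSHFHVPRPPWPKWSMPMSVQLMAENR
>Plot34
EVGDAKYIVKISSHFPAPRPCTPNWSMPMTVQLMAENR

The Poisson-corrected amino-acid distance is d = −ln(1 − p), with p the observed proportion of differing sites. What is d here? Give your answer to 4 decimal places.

Differing sites — 16:H/P; 17:V/A; 21:P/C; 22:W/T; 24:K/N; 30:S/T.
p = 6/38 = 0.157895.
d = −ln(1 − 0.157895) = −ln(0.842105) = 0.1719.

0.1719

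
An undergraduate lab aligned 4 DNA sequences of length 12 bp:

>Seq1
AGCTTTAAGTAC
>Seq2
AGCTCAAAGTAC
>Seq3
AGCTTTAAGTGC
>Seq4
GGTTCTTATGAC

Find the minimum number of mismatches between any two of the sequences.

1

Pairwise Hamming distances:
  Seq1 vs Seq2: 2
  Seq1 vs Seq3: 1
  Seq1 vs Seq4: 6
  Seq2 vs Seq3: 3
  Seq2 vs Seq4: 6
  Seq3 vs Seq4: 7
The smallest is 1, between Seq1 and Seq3.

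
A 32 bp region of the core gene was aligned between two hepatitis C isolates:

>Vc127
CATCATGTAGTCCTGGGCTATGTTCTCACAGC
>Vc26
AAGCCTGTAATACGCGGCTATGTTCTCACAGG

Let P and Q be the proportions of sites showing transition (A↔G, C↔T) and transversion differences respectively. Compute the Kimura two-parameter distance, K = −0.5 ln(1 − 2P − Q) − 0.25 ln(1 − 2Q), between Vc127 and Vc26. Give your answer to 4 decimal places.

0.3090

Differing sites — 1:C/A (Tv); 3:T/G (Tv); 5:A/C (Tv); 10:G/A (Ti); 12:C/A (Tv); 14:T/G (Tv); 15:G/C (Tv); 32:C/G (Tv).
Of the 8 differences, 1 transition and 7 transversions over 32 sites: P = 1/32 = 0.031250, Q = 7/32 = 0.218750.
d = −0.5·ln(0.718750) − 0.25·ln(0.562500) = −0.5·(-0.330242) − 0.25·(-0.575364) = 0.3090.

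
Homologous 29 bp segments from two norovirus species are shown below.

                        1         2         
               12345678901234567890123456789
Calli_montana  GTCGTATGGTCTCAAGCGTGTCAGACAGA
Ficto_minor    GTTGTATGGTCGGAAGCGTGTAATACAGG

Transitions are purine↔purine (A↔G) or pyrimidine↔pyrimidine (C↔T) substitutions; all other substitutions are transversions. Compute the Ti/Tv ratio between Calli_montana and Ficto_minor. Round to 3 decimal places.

Differing sites — 3:C/T (Ti); 12:T/G (Tv); 13:C/G (Tv); 22:C/A (Tv); 24:G/T (Tv); 29:A/G (Ti).
Of the 6 differences, 2 transitions and 4 transversions, so Ti/Tv = 2/4 = 0.500.

0.500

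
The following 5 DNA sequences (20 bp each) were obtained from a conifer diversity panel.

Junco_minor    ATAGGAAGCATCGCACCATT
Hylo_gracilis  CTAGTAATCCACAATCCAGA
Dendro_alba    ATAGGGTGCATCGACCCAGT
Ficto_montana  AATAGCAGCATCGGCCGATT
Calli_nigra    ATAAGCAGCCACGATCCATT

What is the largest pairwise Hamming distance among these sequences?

Pairwise Hamming distances:
  Junco_minor vs Hylo_gracilis: 10
  Junco_minor vs Dendro_alba: 5
  Junco_minor vs Ficto_montana: 7
  Junco_minor vs Calli_nigra: 6
  Hylo_gracilis vs Dendro_alba: 10
  Hylo_gracilis vs Ficto_montana: 15
  Hylo_gracilis vs Calli_nigra: 8
  Dendro_alba vs Ficto_montana: 8
  Dendro_alba vs Calli_nigra: 7
  Ficto_montana vs Calli_nigra: 7
The largest is 15, between Hylo_gracilis and Ficto_montana.

15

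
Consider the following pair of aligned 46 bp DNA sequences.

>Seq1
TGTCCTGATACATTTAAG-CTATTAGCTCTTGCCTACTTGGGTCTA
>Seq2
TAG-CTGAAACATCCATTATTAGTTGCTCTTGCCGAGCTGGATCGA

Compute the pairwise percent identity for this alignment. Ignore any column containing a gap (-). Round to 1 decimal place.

65.9%

Excluding the 2 gap columns leaves 44 comparable sites.
The sequences differ at positions 2 (G/A), 3 (T/G), 9 (T/A), 14 (T/C), 15 (T/C), 17 (A/T), 18 (G/T), 20 (C/T), 23 (T/G), 25 (A/T), 35 (T/G), 37 (C/G), 38 (T/C), 42 (G/A), 45 (T/G).
29 of the 44 comparable sites match, so the percent identity is 29/44 × 100 = 65.9%.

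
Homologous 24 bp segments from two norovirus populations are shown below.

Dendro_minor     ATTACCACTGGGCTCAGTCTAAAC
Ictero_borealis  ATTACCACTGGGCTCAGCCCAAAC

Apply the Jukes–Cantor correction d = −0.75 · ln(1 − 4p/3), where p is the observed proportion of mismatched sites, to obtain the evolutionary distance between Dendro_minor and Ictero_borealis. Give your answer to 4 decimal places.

0.0883

Mismatches occur at site 18 (T↔C), site 20 (T↔C).
p = 2/24 = 0.083333.
d = −0.75 · ln(1 − (4/3)·0.083333) = −0.75 · ln(0.888889) = −0.75 · (-0.117783) = 0.0883.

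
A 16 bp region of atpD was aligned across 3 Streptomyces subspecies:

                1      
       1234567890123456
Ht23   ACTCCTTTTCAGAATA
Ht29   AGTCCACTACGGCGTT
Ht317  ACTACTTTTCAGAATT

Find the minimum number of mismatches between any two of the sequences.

Pairwise Hamming distances:
  Ht23 vs Ht29: 8
  Ht23 vs Ht317: 2
  Ht29 vs Ht317: 8
The smallest is 2, between Ht23 and Ht317.

2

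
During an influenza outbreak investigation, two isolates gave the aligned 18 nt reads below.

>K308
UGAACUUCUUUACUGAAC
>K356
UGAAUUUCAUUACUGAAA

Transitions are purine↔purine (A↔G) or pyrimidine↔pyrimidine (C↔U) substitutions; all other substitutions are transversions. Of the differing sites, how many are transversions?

Mismatches occur at site 5 (C/U, transition), site 9 (U/A, transversion), site 18 (C/A, transversion).
Of the 3 differences, 1 transition and 2 transversions, so the answer is 2.

2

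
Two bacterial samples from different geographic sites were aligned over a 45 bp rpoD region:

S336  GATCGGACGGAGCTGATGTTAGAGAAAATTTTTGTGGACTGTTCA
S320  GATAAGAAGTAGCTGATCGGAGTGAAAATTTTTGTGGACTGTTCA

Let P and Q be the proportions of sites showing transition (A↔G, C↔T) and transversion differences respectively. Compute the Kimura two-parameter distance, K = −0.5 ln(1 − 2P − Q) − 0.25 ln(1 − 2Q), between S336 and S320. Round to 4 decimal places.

0.2047

Differing sites — 4:C/A (Tv); 5:G/A (Ti); 8:C/A (Tv); 10:G/T (Tv); 18:G/C (Tv); 19:T/G (Tv); 20:T/G (Tv); 23:A/T (Tv).
Of the 8 differences, 1 transition and 7 transversions over 45 sites: P = 1/45 = 0.022222, Q = 7/45 = 0.155556.
d = −0.5·ln(0.800000) − 0.25·ln(0.688888) = −0.5·(-0.223144) − 0.25·(-0.372677) = 0.2047.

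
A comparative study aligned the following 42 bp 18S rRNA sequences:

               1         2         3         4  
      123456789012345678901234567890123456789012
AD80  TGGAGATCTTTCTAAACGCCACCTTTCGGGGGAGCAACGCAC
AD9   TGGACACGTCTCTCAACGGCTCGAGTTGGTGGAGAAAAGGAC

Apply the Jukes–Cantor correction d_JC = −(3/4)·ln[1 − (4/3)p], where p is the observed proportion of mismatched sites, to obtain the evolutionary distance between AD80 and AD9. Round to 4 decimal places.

0.4850

Differing sites — 5:G/C; 7:T/C; 8:C/G; 10:T/C; 14:A/C; 19:C/G; 21:A/T; 23:C/G; 24:T/A; 25:T/G; 27:C/T; 30:G/T; 35:C/A; 38:C/A; 40:C/G.
p = 15/42 = 0.357143.
d = −0.75 · ln(1 − (4/3)·0.357143) = −0.75 · ln(0.523809) = −0.75 · (-0.646628) = 0.4850.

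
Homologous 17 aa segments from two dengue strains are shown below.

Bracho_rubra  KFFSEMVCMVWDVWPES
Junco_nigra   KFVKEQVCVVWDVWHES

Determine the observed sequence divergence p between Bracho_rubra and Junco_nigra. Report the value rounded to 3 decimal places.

0.294

Mismatches occur at site 3 (F/V), site 4 (S/K), site 6 (M/Q), site 9 (M/V), site 15 (P/H).
There are 5 differences over 17 sites, so p = 5/17 = 0.294.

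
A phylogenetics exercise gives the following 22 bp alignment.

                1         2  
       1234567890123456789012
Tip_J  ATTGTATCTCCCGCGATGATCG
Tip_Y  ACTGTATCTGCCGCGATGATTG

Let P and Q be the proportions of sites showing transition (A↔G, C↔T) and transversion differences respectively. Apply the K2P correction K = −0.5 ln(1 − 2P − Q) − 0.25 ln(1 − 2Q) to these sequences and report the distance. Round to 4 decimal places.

0.1527

The sequences differ at positions 2 (T/C, transition), 10 (C/G, transversion), 21 (C/T, transition).
Of the 3 differences, 2 transitions and 1 transversion over 22 sites: P = 2/22 = 0.090909, Q = 1/22 = 0.045455.
d = −0.5·ln(0.772727) − 0.25·ln(0.909090) = −0.5·(-0.257829) − 0.25·(-0.095311) = 0.1527.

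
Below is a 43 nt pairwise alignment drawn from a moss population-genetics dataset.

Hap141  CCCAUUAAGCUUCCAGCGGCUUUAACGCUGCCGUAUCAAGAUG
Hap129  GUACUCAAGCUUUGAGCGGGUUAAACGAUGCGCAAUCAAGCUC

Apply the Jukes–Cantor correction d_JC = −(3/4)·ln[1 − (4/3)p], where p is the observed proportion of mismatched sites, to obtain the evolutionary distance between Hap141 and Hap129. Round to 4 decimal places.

Differing sites — 1:C/G; 2:C/U; 3:C/A; 4:A/C; 6:U/C; 13:C/U; 14:C/G; 20:C/G; 23:U/A; 28:C/A; 32:C/G; 33:G/C; 34:U/A; 41:A/C; 43:G/C.
p = 15/43 = 0.348837.
d = −0.75 · ln(1 − (4/3)·0.348837) = −0.75 · ln(0.534884) = −0.75 · (-0.625705) = 0.4693.

0.4693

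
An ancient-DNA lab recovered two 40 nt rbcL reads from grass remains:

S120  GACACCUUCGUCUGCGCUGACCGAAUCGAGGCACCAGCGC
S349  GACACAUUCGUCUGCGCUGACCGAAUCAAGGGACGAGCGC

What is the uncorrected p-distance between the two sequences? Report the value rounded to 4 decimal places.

0.1000

Differing sites — 6:C/A; 28:G/A; 32:C/G; 35:C/G.
There are 4 differences over 40 sites, so p = 4/40 = 0.1000.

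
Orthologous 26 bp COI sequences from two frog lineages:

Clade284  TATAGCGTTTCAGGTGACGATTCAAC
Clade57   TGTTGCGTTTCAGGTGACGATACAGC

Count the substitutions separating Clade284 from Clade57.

4

The sequences differ at positions 2 (A/G), 4 (A/T), 22 (T/A), 25 (A/G).
That gives 4 mismatches out of 26 aligned sites, so the Hamming distance is 4.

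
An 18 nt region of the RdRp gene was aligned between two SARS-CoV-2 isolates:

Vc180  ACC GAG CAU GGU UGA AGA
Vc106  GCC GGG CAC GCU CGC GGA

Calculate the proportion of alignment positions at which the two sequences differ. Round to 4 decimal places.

0.3889

The sequences differ at positions 1 (A/G), 5 (A/G), 9 (U/C), 11 (G/C), 13 (U/C), 15 (A/C), 16 (A/G).
There are 7 differences over 18 sites, so p = 7/18 = 0.3889.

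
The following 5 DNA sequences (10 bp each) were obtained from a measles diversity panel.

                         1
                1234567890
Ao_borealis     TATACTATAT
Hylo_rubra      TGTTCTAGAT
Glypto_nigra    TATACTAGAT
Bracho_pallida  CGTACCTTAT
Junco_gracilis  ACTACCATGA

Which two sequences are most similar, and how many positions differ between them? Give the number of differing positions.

Pairwise Hamming distances:
  Ao_borealis vs Hylo_rubra: 3
  Ao_borealis vs Glypto_nigra: 1
  Ao_borealis vs Bracho_pallida: 4
  Ao_borealis vs Junco_gracilis: 5
  Hylo_rubra vs Glypto_nigra: 2
  Hylo_rubra vs Bracho_pallida: 5
  Hylo_rubra vs Junco_gracilis: 7
  Glypto_nigra vs Bracho_pallida: 5
  Glypto_nigra vs Junco_gracilis: 6
  Bracho_pallida vs Junco_gracilis: 5
The smallest is 1, between Ao_borealis and Glypto_nigra.

1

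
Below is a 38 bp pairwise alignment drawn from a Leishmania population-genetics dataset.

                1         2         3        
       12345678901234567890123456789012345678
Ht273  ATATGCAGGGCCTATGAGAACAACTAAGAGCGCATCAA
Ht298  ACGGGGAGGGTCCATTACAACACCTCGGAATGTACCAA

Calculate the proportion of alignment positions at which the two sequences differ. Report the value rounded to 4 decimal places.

Mismatches occur at site 2 (T→C), site 3 (A→G), site 4 (T→G), site 6 (C→G), site 11 (C→T), site 13 (T→C), site 16 (G→T), site 18 (G→C), site 23 (A→C), site 26 (A→C), site 27 (A→G), site 30 (G→A), site 31 (C→T), site 33 (C→T), site 35 (T→C).
There are 15 differences over 38 sites, so p = 15/38 = 0.3947.

0.3947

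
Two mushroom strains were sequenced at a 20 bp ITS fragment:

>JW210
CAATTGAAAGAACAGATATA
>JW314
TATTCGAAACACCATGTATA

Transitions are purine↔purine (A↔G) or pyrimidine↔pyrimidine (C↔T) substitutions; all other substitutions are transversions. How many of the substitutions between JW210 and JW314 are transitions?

The sequences differ at positions 1 (C/T, transition), 3 (A/T, transversion), 5 (T/C, transition), 10 (G/C, transversion), 12 (A/C, transversion), 15 (G/T, transversion), 16 (A/G, transition).
Of the 7 differences, 3 transitions and 4 transversions, so the answer is 3.

3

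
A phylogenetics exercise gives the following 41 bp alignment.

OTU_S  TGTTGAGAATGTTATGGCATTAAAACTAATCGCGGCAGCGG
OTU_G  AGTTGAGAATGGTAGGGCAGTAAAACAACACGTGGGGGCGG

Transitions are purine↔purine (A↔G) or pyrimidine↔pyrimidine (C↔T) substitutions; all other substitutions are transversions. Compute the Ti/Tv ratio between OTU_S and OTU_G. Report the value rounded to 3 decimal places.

Differing sites — 1:T/A (Tv); 12:T/G (Tv); 15:T/G (Tv); 20:T/G (Tv); 27:T/A (Tv); 29:A/C (Tv); 30:T/A (Tv); 33:C/T (Ti); 36:C/G (Tv); 37:A/G (Ti).
Of the 10 differences, 2 transitions and 8 transversions, so Ti/Tv = 2/8 = 0.250.

0.250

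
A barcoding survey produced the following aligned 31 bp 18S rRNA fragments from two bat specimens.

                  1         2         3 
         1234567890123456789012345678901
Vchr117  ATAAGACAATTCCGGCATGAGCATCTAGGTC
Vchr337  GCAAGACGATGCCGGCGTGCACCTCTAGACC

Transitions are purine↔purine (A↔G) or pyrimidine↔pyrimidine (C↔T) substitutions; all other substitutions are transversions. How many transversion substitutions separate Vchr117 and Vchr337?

3

The sequences differ at positions 1 (A/G, transition), 2 (T/C, transition), 8 (A/G, transition), 11 (T/G, transversion), 17 (A/G, transition), 20 (A/C, transversion), 21 (G/A, transition), 23 (A/C, transversion), 29 (G/A, transition), 30 (T/C, transition).
Of the 10 differences, 7 transitions and 3 transversions, so the answer is 3.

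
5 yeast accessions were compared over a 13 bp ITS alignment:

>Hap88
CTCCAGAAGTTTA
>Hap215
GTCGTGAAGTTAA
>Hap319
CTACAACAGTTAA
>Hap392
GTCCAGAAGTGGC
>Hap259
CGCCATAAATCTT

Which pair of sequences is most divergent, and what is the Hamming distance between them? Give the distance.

9

Pairwise Hamming distances:
  Hap88 vs Hap215: 4
  Hap88 vs Hap319: 4
  Hap88 vs Hap392: 4
  Hap88 vs Hap259: 5
  Hap215 vs Hap319: 6
  Hap215 vs Hap392: 5
  Hap215 vs Hap259: 9
  Hap319 vs Hap392: 7
  Hap319 vs Hap259: 8
  Hap392 vs Hap259: 7
The largest is 9, between Hap215 and Hap259.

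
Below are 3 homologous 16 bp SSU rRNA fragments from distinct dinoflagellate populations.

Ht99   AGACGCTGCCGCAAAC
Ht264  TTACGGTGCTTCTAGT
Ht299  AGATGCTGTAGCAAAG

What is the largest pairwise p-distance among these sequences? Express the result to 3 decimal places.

Pairwise Hamming distances:
  Ht99 vs Ht264: 8
  Ht99 vs Ht299: 4
  Ht264 vs Ht299: 10
The largest is 10 mismatches, between Ht264 and Ht299; p = 10/16 = 0.625.

0.625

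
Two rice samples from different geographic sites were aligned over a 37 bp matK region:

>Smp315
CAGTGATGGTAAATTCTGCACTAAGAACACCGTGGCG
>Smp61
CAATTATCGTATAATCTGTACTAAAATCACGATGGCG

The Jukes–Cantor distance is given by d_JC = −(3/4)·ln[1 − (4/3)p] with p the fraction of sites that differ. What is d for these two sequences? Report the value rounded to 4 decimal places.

0.3351

The sequences differ at positions 3 (G/A), 5 (G/T), 8 (G/C), 12 (A/T), 14 (T/A), 19 (C/T), 25 (G/A), 27 (A/T), 31 (C/G), 32 (G/A).
p = 10/37 = 0.270270.
d = −0.75 · ln(1 − (4/3)·0.270270) = −0.75 · ln(0.639640) = −0.75 · (-0.446850) = 0.3351.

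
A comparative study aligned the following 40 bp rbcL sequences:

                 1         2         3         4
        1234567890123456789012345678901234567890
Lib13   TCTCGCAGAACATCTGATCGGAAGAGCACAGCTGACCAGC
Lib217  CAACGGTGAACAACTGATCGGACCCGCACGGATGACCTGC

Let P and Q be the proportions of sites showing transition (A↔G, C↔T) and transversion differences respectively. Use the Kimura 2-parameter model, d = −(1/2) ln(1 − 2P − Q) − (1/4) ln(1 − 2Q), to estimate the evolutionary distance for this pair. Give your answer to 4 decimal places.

0.3887

Mismatches occur at site 1 (T→C, transition), site 2 (C→A, transversion), site 3 (T→A, transversion), site 6 (C→G, transversion), site 7 (A→T, transversion), site 13 (T→A, transversion), site 23 (A→C, transversion), site 24 (G→C, transversion), site 25 (A→C, transversion), site 30 (A→G, transition), site 32 (C→A, transversion), site 38 (A→T, transversion).
Of the 12 differences, 2 transitions and 10 transversions over 40 sites: P = 2/40 = 0.050000, Q = 10/40 = 0.250000.
d = −0.5·ln(0.650000) − 0.25·ln(0.500000) = −0.5·(-0.430783) − 0.25·(-0.693147) = 0.3887.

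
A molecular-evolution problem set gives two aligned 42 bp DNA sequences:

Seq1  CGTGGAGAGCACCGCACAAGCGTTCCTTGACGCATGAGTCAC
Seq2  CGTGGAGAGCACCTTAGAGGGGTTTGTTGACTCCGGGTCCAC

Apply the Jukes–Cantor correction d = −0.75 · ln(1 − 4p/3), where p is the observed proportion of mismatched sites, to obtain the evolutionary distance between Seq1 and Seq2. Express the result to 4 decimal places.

The sequences differ at positions 14 (G/T), 15 (C/T), 17 (C/G), 19 (A/G), 21 (C/G), 25 (C/T), 26 (C/G), 32 (G/T), 34 (A/C), 35 (T/G), 37 (A/G), 38 (G/T), 39 (T/C).
p = 13/42 = 0.309524.
d = −0.75 · ln(1 − (4/3)·0.309524) = −0.75 · ln(0.587301) = −0.75 · (-0.532218) = 0.3992.

0.3992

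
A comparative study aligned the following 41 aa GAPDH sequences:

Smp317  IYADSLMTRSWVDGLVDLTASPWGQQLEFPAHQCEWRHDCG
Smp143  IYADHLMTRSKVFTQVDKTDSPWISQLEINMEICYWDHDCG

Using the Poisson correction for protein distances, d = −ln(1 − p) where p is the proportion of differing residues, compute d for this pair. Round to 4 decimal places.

Differing sites — 5:S/H; 11:W/K; 13:D/F; 14:G/T; 15:L/Q; 18:L/K; 20:A/D; 24:G/I; 25:Q/S; 29:F/I; 30:P/N; 31:A/M; 32:H/E; 33:Q/I; 35:E/Y; 37:R/D.
p = 16/41 = 0.390244.
d = −ln(1 − 0.390244) = −ln(0.609756) = 0.4947.

0.4947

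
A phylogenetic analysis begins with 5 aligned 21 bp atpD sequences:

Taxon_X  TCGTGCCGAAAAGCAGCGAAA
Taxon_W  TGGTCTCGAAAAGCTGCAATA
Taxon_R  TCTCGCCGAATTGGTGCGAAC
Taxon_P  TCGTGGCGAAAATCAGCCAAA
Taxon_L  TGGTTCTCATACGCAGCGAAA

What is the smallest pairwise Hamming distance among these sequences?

3

Pairwise Hamming distances:
  Taxon_X vs Taxon_W: 6
  Taxon_X vs Taxon_R: 7
  Taxon_X vs Taxon_P: 3
  Taxon_X vs Taxon_L: 6
  Taxon_W vs Taxon_R: 11
  Taxon_W vs Taxon_P: 7
  Taxon_W vs Taxon_L: 9
  Taxon_R vs Taxon_P: 10
  Taxon_R vs Taxon_L: 12
  Taxon_P vs Taxon_L: 9
The smallest is 3, between Taxon_X and Taxon_P.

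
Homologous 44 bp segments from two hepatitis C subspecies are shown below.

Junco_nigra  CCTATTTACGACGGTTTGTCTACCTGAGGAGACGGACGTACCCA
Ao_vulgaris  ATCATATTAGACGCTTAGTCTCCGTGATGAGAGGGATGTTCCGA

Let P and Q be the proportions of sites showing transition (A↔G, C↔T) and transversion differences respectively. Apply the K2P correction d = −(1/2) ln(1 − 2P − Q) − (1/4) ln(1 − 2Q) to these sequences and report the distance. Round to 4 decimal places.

0.4602

Mismatches occur at site 1 (C↔A, transversion), site 2 (C↔T, transition), site 3 (T↔C, transition), site 6 (T↔A, transversion), site 8 (A↔T, transversion), site 9 (C↔A, transversion), site 14 (G↔C, transversion), site 17 (T↔A, transversion), site 22 (A↔C, transversion), site 24 (C↔G, transversion), site 28 (G↔T, transversion), site 33 (C↔G, transversion), site 37 (C↔T, transition), site 40 (A↔T, transversion), site 43 (C↔G, transversion).
Of the 15 differences, 3 transitions and 12 transversions over 44 sites: P = 3/44 = 0.068182, Q = 12/44 = 0.272727.
d = −0.5·ln(0.590909) − 0.25·ln(0.454546) = −0.5·(-0.526093) − 0.25·(-0.788456) = 0.4602.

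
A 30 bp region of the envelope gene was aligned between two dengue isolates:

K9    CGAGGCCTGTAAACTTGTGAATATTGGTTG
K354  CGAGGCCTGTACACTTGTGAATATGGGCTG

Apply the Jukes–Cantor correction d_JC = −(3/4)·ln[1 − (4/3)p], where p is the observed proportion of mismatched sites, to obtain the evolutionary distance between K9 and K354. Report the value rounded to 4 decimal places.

0.1073

Differing sites — 12:A/C; 25:T/G; 28:T/C.
p = 3/30 = 0.100000.
d = −0.75 · ln(1 − (4/3)·0.100000) = −0.75 · ln(0.866667) = −0.75 · (-0.143100) = 0.1073.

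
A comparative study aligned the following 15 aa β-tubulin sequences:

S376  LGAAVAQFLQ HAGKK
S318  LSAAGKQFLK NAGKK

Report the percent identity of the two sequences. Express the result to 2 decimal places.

Differing sites — 2:G/S; 5:V/G; 6:A/K; 10:Q/K; 11:H/N.
10 of the 15 sites match, so the percent identity is 10/15 × 100 = 66.67%.

66.67%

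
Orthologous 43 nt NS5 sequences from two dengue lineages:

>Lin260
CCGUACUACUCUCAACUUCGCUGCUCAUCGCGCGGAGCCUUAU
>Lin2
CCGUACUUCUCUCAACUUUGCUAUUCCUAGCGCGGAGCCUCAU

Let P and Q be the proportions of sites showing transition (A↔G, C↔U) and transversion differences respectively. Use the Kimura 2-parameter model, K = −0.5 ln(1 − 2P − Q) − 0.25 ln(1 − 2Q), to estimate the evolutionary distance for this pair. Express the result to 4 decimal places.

0.1853

The sequences differ at positions 8 (A/U, transversion), 19 (C/U, transition), 23 (G/A, transition), 24 (C/U, transition), 27 (A/C, transversion), 29 (C/A, transversion), 41 (U/C, transition).
Of the 7 differences, 4 transitions and 3 transversions over 43 sites: P = 4/43 = 0.093023, Q = 3/43 = 0.069767.
d = −0.5·ln(0.744187) − 0.25·ln(0.860466) = −0.5·(-0.295463) − 0.25·(-0.150281) = 0.1853.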